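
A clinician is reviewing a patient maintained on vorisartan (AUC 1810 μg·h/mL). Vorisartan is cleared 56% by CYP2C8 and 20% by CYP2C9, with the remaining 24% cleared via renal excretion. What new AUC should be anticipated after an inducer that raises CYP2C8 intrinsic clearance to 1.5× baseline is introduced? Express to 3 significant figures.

1.41 × 10³ μg·h/mL

CYP2C8: 0.56 × 1.5 = 0.84
CYP2C9: 0.2 (unchanged)
Other: 0.24 (unchanged)
CL_new/CL_old = 0.84 + 0.2 + 0.24 = 1.28.
With dosing unchanged, AUC scales as 1/CL: 1810 / 1.28 = 1.41 × 10³ μg·h/mL.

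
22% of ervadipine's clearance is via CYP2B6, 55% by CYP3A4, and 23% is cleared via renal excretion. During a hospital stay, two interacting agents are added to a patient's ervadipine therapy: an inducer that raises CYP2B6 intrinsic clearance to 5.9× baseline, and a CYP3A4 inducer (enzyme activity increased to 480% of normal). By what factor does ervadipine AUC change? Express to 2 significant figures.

0.24

CYP2B6: 0.22 × 5.9 = 1.298
CYP3A4: 0.55 × 4.8 = 2.64
Other: 0.23 (unchanged)
New clearance relative to baseline: 1.298 + 2.64 + 0.23 = 4.168.
Net AUC ratio = 1 / 4.168 = 0.24.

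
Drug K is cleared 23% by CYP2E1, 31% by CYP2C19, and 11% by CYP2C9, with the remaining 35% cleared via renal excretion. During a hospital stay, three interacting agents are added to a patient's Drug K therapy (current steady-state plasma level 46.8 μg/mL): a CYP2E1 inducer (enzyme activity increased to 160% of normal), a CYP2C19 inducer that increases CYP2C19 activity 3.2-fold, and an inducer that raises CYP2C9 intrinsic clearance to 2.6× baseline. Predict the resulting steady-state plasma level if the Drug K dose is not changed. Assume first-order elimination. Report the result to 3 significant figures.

23.4 μg/mL

The CYP2E1 pathway (23% of clearance) is boosted to 1.6× activity: 0.23 × 1.6 = 0.368.
The CYP2C19 pathway (31% of clearance) increases to 3.2× activity: 0.31 × 3.2 = 0.992.
The CYP2C9 pathway (11% of clearance) increases to 2.6× activity: 0.11 × 2.6 = 0.286.
The remaining 35% of clearance is unaffected.
New clearance relative to baseline: 0.368 + 0.992 + 0.286 + 0.35 = 1.996.
Dividing the baseline by the relative clearance: 46.8 / 1.996 = 23.4 μg/mL.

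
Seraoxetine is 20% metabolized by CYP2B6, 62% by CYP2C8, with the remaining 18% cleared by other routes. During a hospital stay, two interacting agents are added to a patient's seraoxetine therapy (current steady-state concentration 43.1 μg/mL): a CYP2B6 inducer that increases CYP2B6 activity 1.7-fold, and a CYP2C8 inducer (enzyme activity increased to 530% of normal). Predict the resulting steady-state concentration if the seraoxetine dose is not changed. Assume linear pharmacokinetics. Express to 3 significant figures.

The CYP2B6 pathway (20% of clearance) increases to 1.7× activity: 0.2 × 1.7 = 0.34.
The CYP2C8 pathway (62% of clearance) rises to 5.3× activity: 0.62 × 5.3 = 3.286.
Non-CYP routes (18%) are unchanged.
CL_new/CL_old = 0.34 + 3.286 + 0.18 = 3.806.
New steady-state concentration = 43.1 / 3.806 = 11.3 μg/mL (concentration scales inversely with clearance).

11.3 μg/mL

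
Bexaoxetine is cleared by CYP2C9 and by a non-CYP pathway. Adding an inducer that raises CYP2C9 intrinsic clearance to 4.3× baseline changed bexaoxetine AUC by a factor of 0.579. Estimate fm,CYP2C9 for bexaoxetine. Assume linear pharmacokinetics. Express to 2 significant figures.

0.22

Call the CYP2C9 fraction fm. After the interaction, CL_new/CL_old = fm × 4.3 + (1 − fm).
AUC ratio = 1 / (new CL fraction), so new CL fraction = 1 / 0.579 = 1.727.
fm × 4.3 + 1 − fm = 1.727  ⇒  fm × (4.3 − 1) = 0.7271  ⇒  fm = 0.22.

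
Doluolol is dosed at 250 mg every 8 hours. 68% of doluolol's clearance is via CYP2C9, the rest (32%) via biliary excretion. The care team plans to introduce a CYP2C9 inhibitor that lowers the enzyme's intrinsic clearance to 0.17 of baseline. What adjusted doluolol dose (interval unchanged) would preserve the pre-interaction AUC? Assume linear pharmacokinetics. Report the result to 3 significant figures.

The CYP2C9 pathway (68% of clearance) falls to 0.17× activity: 0.68 × 0.17 = 0.1156.
Non-CYP routes (32%) are unchanged.
Relative clearance = 0.1156 + 0.32 = 0.4356.
To maintain the same steady-state level, dose must scale with clearance: new dose = 250 × 0.4356 = 109 mg.

109 mg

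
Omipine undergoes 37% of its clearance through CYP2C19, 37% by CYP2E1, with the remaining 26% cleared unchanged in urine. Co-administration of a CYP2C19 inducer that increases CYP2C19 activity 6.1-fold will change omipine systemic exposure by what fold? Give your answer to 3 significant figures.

The CYP2C19 pathway (37% of clearance) rises to 6.1× activity: 0.37 × 6.1 = 2.257.
CYP2E1 (37%) and the residual 26% are unaffected.
New clearance relative to baseline: 2.257 + 0.37 + 0.26 = 2.887.
Systemic exposure ratio = CL_old/CL_new = 1 / 2.887 = 0.346.

0.346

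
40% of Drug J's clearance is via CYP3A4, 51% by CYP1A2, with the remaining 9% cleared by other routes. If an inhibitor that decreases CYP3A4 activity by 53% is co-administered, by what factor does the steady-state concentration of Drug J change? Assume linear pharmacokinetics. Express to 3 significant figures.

CYP3A4: 0.4 × 0.47 = 0.188
CYP1A2: 0.51 (unchanged)
Other: 0.09 (unchanged)
CL_new/CL_old = 0.188 + 0.51 + 0.09 = 0.788.
Steady-state concentration ratio = CL_old/CL_new = 1 / 0.788 = 1.27.

1.27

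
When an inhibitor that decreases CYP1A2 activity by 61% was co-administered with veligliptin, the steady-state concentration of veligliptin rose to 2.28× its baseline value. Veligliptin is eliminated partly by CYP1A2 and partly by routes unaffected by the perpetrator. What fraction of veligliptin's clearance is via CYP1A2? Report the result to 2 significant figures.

CL'/CL = 1 / 2.28 = 0.4386
0.39·fm + (1 − fm) = 0.4386
fm = (0.4386 − 1) / (0.39 − 1) = 0.92

0.92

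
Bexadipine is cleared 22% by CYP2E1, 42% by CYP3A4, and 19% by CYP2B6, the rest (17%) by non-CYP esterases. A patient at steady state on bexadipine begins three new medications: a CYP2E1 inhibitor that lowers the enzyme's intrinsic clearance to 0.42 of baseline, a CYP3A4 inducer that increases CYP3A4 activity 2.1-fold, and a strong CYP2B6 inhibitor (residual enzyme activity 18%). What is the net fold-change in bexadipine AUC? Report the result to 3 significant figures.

0.848

The CYP2E1 pathway (22% of clearance) falls to 0.42× activity: 0.22 × 0.42 = 0.0924.
The CYP3A4 pathway (42% of clearance) increases to 2.1× activity: 0.42 × 2.1 = 0.882.
The CYP2B6 pathway (19% of clearance) falls to 0.18× activity: 0.19 × 0.18 = 0.0342.
The remaining 17% of clearance is unaffected.
Relative clearance = 0.0924 + 0.882 + 0.0342 + 0.17 = 1.1786.
AUC ∝ 1/CL: fold-change = 1 / 1.1786 = 0.848.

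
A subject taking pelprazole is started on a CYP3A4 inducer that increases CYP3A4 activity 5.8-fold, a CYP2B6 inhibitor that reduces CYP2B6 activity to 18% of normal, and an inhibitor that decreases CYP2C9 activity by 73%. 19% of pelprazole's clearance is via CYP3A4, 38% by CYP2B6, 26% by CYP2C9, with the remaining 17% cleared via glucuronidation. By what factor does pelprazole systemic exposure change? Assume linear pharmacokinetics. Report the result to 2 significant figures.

0.71

The CYP3A4 pathway (19% of clearance) rises to 5.8× activity: 0.19 × 5.8 = 1.102.
The CYP2B6 pathway (38% of clearance) falls to 0.18× activity: 0.38 × 0.18 = 0.0684.
The CYP2C9 pathway (26% of clearance) drops to 0.27× activity: 0.26 × 0.27 = 0.0702.
Non-CYP routes (17%) are unchanged.
Relative clearance = 1.102 + 0.0684 + 0.0702 + 0.17 = 1.4106.
Systemic exposure ∝ 1/CL: fold-change = 1 / 1.4106 = 0.71.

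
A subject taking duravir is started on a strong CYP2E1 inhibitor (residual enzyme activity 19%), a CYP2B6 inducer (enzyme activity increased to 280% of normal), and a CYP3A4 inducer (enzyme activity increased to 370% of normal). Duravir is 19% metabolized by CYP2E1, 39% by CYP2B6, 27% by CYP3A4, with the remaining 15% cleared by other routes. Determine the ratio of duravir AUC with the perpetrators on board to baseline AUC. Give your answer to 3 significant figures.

0.439

The CYP2E1 pathway (19% of clearance) falls to 0.19× activity: 0.19 × 0.19 = 0.0361.
The CYP2B6 pathway (39% of clearance) increases to 2.8× activity: 0.39 × 2.8 = 1.092.
The CYP3A4 pathway (27% of clearance) increases to 3.7× activity: 0.27 × 3.7 = 0.999.
Non-CYP routes (15%) are unchanged.
Relative clearance = 0.0361 + 1.092 + 0.999 + 0.15 = 2.2771.
Net AUC ratio = 1 / 2.2771 = 0.439.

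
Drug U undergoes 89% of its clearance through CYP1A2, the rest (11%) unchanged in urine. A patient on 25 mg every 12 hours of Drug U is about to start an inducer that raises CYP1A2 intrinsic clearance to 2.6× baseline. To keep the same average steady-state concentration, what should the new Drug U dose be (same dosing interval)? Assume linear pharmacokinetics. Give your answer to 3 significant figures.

60.6 mg

The CYP1A2 pathway (89% of clearance) is boosted to 2.6× activity: 0.89 × 2.6 = 2.314.
Non-CYP routes (11%) are unchanged.
CL_new/CL_old = 2.314 + 0.11 = 2.424.
Exposure is unchanged when dose changes in proportion to clearance. New dose = 25 mg × 2.424 = 60.6 mg.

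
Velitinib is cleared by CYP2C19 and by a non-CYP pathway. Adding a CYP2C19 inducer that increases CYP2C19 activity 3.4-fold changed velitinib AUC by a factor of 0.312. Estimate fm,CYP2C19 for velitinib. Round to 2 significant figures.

0.92

Write x for the fraction cleared via CYP2C19. The observed AUC change means clearance rose to 1/0.312 = 3.205 of baseline.
Only the CYP2C19 route changed, so 3.205 = x·3.4 + (1 − x), giving x = 0.92.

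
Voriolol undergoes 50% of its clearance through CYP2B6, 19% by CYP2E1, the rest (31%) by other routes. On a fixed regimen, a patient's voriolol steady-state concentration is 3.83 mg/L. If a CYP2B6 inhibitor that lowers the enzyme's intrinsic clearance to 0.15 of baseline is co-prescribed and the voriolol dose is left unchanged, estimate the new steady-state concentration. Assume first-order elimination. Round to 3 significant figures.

6.66 mg/L

The CYP2B6 pathway (50% of clearance) is reduced to 0.15× activity: 0.5 × 0.15 = 0.075.
CYP2E1 (19%) and the residual 31% are unaffected.
Relative clearance = 0.075 + 0.19 + 0.31 = 0.575.
Steady-state concentration ∝ 1/CL, so new value = 3.83 / 0.575 = 6.66 mg/L.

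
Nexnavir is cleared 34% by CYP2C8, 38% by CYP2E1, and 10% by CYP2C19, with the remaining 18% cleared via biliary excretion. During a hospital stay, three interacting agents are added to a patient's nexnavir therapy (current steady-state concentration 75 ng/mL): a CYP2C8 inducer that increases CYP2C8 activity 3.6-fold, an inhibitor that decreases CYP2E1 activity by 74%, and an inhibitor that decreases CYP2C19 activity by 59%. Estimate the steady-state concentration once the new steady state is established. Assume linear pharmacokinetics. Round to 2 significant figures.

49 ng/mL

CYP2C8: 0.34 × 3.6 = 1.224
CYP2E1: 0.38 × 0.26 = 0.0988
CYP2C19: 0.1 × 0.41 = 0.041
Other: 0.18 (unchanged)
New clearance relative to baseline: 1.224 + 0.0988 + 0.041 + 0.18 = 1.5438.
New steady-state concentration = 75 / 1.5438 = 49 ng/mL (concentration scales inversely with clearance).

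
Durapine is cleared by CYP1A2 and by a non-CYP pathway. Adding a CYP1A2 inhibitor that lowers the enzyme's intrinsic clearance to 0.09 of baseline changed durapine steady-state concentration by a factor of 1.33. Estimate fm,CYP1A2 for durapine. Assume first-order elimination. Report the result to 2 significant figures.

0.27

CL'/CL = 1 / 1.33 = 0.7519
0.09·fm + (1 − fm) = 0.7519
fm = (0.7519 − 1) / (0.09 − 1) = 0.27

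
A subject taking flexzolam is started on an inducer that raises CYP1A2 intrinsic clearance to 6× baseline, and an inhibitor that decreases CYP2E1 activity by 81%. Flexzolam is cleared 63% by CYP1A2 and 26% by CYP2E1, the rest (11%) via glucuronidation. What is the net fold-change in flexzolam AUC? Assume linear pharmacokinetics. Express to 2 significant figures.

CYP1A2: 0.63 × 6 = 3.78
CYP2E1: 0.26 × 0.19 = 0.0494
Other: 0.11 (unchanged)
CL_new/CL_old = 3.78 + 0.0494 + 0.11 = 3.9394.
Net AUC ratio = 1 / 3.9394 = 0.25.

0.25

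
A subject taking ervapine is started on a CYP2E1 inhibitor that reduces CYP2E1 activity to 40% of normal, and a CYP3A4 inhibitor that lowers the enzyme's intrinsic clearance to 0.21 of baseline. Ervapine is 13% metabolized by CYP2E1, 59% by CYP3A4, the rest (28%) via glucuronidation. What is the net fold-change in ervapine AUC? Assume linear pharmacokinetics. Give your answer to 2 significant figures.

2.2

The CYP2E1 pathway (13% of clearance) falls to 0.4× activity: 0.13 × 0.4 = 0.052.
The CYP3A4 pathway (59% of clearance) drops to 0.21× activity: 0.59 × 0.21 = 0.1239.
Non-CYP routes (28%) are unchanged.
CL_new/CL_old = 0.052 + 0.1239 + 0.28 = 0.4559.
Net AUC ratio = 1 / 0.4559 = 2.2.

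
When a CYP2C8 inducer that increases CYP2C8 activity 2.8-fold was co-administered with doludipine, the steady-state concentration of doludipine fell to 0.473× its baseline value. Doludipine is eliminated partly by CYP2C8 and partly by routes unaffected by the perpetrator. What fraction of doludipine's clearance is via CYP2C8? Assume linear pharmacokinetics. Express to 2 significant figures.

0.62

Write x for the fraction cleared via CYP2C8. The observed steady-state concentration change means clearance rose to 1/0.473 = 2.114 of baseline.
Only the CYP2C8 route changed, so 2.114 = x·2.8 + (1 − x), giving x = 0.62.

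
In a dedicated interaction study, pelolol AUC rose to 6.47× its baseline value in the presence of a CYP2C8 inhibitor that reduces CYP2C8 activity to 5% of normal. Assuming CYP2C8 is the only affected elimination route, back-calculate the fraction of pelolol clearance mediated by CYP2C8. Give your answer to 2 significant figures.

0.89

Call the CYP2C8 fraction fm. After the interaction, CL_new/CL_old = fm × 0.05 + (1 − fm).
AUC ratio = 1 / (new CL fraction), so new CL fraction = 1 / 6.47 = 0.1546.
fm × 0.05 + 1 − fm = 0.1546  ⇒  fm × (0.05 − 1) = −0.8454  ⇒  fm = 0.89.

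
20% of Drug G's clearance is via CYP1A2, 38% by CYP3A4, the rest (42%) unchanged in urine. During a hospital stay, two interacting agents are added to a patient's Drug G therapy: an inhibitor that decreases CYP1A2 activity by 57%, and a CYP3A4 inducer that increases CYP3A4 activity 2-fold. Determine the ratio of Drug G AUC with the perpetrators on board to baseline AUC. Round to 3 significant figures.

The CYP1A2 pathway (20% of clearance) is reduced to 0.43× activity: 0.2 × 0.43 = 0.086.
The CYP3A4 pathway (38% of clearance) increases to 2× activity: 0.38 × 2 = 0.76.
Non-CYP routes (42%) are unchanged.
New clearance relative to baseline: 0.086 + 0.76 + 0.42 = 1.266.
Because AUC varies inversely with clearance, the combined effect is 1 / 1.266 = 0.790.

0.790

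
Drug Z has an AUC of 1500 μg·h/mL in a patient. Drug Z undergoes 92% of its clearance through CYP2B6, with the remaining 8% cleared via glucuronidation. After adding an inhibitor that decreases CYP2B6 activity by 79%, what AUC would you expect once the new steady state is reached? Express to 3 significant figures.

5.49 × 10³ μg·h/mL

The CYP2B6 pathway (92% of clearance) drops to 0.21× activity: 0.92 × 0.21 = 0.1932.
Non-CYP routes (8%) are unchanged.
Relative clearance = 0.1932 + 0.08 = 0.2732.
New AUC = baseline ÷ relative clearance = 1500 / 0.2732 = 5.49 × 10³ μg·h/mL.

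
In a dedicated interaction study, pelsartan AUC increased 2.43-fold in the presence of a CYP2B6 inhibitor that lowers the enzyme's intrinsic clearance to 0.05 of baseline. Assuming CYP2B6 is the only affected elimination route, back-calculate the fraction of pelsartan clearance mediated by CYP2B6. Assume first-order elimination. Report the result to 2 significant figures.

CL'/CL = 1 / 2.43 = 0.4115
0.05·fm + (1 − fm) = 0.4115
fm = (0.4115 − 1) / (0.05 − 1) = 0.62

0.62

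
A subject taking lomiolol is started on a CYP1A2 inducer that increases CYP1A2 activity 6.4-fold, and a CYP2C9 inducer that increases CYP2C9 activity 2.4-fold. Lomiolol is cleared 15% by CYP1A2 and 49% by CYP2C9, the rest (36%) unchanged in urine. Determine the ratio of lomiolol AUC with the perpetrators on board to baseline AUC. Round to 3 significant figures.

0.401

The CYP1A2 pathway (15% of clearance) is boosted to 6.4× activity: 0.15 × 6.4 = 0.96.
The CYP2C9 pathway (49% of clearance) rises to 2.4× activity: 0.49 × 2.4 = 1.176.
Non-CYP routes (36%) are unchanged.
CL_new/CL_old = 0.96 + 1.176 + 0.36 = 2.496.
Net AUC ratio = 1 / 2.496 = 0.401.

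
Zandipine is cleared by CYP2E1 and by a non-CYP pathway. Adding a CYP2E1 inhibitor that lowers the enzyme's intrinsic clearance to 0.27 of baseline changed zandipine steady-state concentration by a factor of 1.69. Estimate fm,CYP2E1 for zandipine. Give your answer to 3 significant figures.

Call the CYP2E1 fraction fm. After the interaction, CL_new/CL_old = fm × 0.27 + (1 − fm).
Steady-state concentration ratio = 1 / (new CL fraction), so new CL fraction = 1 / 1.69 = 0.5917.
fm × 0.27 + 1 − fm = 0.5917  ⇒  fm × (0.27 − 1) = −0.4083  ⇒  fm = 0.559.

0.559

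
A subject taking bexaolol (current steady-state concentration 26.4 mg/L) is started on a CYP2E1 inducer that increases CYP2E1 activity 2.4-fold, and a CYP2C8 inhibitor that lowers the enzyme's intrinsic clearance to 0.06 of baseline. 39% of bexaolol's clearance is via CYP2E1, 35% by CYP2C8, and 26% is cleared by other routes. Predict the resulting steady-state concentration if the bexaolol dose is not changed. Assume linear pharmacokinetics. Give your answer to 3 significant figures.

21.7 mg/L

The CYP2E1 pathway (39% of clearance) rises to 2.4× activity: 0.39 × 2.4 = 0.936.
The CYP2C8 pathway (35% of clearance) falls to 0.06× activity: 0.35 × 0.06 = 0.021.
Non-CYP routes (26%) are unchanged.
Relative clearance = 0.936 + 0.021 + 0.26 = 1.217.
Steady-state concentration ∝ 1/CL: new value = 26.4 / 1.217 = 21.7 mg/L.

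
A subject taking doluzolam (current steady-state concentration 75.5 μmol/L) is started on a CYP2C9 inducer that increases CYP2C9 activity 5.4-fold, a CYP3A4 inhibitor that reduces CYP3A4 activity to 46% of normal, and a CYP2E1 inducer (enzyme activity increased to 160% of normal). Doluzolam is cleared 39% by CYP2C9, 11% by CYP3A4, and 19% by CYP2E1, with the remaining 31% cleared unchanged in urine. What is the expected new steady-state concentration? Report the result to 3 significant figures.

27.3 μmol/L

The CYP2C9 pathway (39% of clearance) rises to 5.4× activity: 0.39 × 5.4 = 2.106.
The CYP3A4 pathway (11% of clearance) falls to 0.46× activity: 0.11 × 0.46 = 0.0506.
The CYP2E1 pathway (19% of clearance) increases to 1.6× activity: 0.19 × 1.6 = 0.304.
Non-CYP routes (31%) are unchanged.
CL_new/CL_old = 2.106 + 0.0506 + 0.304 + 0.31 = 2.7706.
Steady-state concentration ∝ 1/CL: new value = 75.5 / 2.7706 = 27.3 μmol/L.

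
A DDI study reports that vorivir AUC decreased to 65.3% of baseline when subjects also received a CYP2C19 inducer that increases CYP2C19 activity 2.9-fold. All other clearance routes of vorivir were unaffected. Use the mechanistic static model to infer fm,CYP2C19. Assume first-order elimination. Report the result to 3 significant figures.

CL'/CL = 1 / 0.653 = 1.531
2.9·fm + (1 − fm) = 1.531
fm = (1.531 − 1) / (2.9 − 1) = 0.280

0.280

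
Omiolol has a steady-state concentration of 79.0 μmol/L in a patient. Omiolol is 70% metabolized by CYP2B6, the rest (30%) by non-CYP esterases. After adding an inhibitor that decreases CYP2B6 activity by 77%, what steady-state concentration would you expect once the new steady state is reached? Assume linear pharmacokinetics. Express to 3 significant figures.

CYP2B6: 0.7 × 0.23 = 0.161
Other: 0.3 (unchanged)
Relative clearance = 0.161 + 0.3 = 0.461.
With dosing unchanged, steady-state concentration scales as 1/CL: 79.0 / 0.461 = 171 μmol/L.

171 μmol/L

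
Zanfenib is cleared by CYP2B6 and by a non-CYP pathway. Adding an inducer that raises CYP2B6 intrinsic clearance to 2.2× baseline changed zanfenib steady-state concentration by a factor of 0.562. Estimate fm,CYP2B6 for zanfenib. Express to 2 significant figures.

Write x for the fraction cleared via CYP2B6. The observed steady-state concentration change means clearance rose to 1/0.562 = 1.779 of baseline.
Only the CYP2B6 route changed, so 1.779 = x·2.2 + (1 − x), giving x = 0.65.

0.65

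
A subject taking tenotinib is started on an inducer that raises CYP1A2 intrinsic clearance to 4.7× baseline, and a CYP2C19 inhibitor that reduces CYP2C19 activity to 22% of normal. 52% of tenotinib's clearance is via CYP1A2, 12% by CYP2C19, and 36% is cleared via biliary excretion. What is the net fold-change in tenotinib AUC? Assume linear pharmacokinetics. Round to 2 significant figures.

0.35

The CYP1A2 pathway (52% of clearance) is boosted to 4.7× activity: 0.52 × 4.7 = 2.444.
The CYP2C19 pathway (12% of clearance) is reduced to 0.22× activity: 0.12 × 0.22 = 0.0264.
The remaining 36% of clearance is unaffected.
Relative clearance = 2.444 + 0.0264 + 0.36 = 2.8304.
AUC ∝ 1/CL: fold-change = 1 / 2.8304 = 0.35.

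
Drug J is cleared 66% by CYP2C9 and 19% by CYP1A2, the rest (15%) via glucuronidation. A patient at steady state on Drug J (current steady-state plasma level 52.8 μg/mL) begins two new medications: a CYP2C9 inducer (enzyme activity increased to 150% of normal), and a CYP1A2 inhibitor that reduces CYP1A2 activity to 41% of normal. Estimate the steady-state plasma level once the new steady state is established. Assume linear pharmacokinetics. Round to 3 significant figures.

43.4 μg/mL

The CYP2C9 pathway (66% of clearance) is boosted to 1.5× activity: 0.66 × 1.5 = 0.99.
The CYP1A2 pathway (19% of clearance) falls to 0.41× activity: 0.19 × 0.41 = 0.0779.
Non-CYP routes (15%) are unchanged.
New clearance relative to baseline: 0.99 + 0.0779 + 0.15 = 1.2179.
Steady-state plasma level ∝ 1/CL: new value = 52.8 / 1.2179 = 43.4 μg/mL.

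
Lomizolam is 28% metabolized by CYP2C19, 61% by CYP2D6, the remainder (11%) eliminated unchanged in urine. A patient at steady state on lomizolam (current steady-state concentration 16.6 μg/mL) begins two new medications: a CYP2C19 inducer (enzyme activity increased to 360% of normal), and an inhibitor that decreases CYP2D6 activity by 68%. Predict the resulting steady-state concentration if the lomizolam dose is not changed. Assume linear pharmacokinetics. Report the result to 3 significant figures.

12.6 μg/mL

The CYP2C19 pathway (28% of clearance) increases to 3.6× activity: 0.28 × 3.6 = 1.008.
The CYP2D6 pathway (61% of clearance) falls to 0.32× activity: 0.61 × 0.32 = 0.1952.
Non-CYP routes (11%) are unchanged.
CL_new/CL_old = 1.008 + 0.1952 + 0.11 = 1.3132.
Dividing the baseline by the relative clearance: 16.6 / 1.3132 = 12.6 μg/mL.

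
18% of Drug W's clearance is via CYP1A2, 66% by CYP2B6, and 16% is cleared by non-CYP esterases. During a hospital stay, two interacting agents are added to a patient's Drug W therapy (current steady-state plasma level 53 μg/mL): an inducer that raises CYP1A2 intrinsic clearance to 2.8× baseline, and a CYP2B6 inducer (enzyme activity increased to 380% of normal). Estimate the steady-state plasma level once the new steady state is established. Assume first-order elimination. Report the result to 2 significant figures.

17 μg/mL

CYP1A2: 0.18 × 2.8 = 0.504
CYP2B6: 0.66 × 3.8 = 2.508
Other: 0.16 (unchanged)
New clearance relative to baseline: 0.504 + 2.508 + 0.16 = 3.172.
Steady-state plasma level ∝ 1/CL: new value = 53 / 3.172 = 17 μg/mL.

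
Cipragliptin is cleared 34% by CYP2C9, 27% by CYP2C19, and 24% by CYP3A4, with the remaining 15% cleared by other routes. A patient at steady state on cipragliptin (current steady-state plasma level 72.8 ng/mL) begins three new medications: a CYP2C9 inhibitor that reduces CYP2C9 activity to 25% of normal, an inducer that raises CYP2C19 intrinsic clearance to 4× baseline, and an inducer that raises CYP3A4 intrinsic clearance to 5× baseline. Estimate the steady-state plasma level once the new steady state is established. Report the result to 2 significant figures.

CYP2C9: 0.34 × 0.25 = 0.085
CYP2C19: 0.27 × 4 = 1.08
CYP3A4: 0.24 × 5 = 1.2
Other: 0.15 (unchanged)
CL_new/CL_old = 0.085 + 1.08 + 1.2 + 0.15 = 2.515.
Dividing the baseline by the relative clearance: 72.8 / 2.515 = 29 ng/mL.

29 ng/mL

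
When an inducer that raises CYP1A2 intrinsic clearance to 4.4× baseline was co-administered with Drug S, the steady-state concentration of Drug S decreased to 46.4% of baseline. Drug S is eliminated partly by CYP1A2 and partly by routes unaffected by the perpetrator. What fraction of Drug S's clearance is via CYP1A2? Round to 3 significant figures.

0.340

Let fm be the CYP1A2 fraction. New clearance relative to baseline = fm × 4.4 + (1 − fm).
Steady-state concentration ratio = 1 / (new CL fraction), so new CL fraction = 1 / 0.464 = 2.155.
fm × 4.4 + 1 − fm = 2.155  ⇒  fm × (4.4 − 1) = 1.155  ⇒  fm = 0.340.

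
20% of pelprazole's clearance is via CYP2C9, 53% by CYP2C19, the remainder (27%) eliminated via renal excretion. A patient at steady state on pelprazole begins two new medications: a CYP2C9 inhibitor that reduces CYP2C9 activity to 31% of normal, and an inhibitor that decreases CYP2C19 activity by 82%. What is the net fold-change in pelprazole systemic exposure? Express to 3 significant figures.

CYP2C9: 0.2 × 0.31 = 0.062
CYP2C19: 0.53 × 0.18 = 0.0954
Other: 0.27 (unchanged)
Relative clearance = 0.062 + 0.0954 + 0.27 = 0.4274.
Because systemic exposure varies inversely with clearance, the combined effect is 1 / 0.4274 = 2.34.

2.34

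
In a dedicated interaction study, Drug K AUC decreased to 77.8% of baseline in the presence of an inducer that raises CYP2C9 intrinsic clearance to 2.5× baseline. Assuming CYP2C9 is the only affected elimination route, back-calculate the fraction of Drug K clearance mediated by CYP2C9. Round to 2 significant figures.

Let x = fm,CYP2C9. Because AUC ∝ 1/CL, relative clearance rose to 1/0.778 = 1.285.
Only the CYP2C9 route changed, so 1.285 = x·2.5 + (1 − x), giving x = 0.19.

0.19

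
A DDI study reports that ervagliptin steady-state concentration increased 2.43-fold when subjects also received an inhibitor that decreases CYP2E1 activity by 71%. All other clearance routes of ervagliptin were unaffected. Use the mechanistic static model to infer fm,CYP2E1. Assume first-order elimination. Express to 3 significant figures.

0.829

Let x = fm,CYP2E1. Because steady-state concentration ∝ 1/CL, relative clearance fell to 1/2.43 = 0.4115.
Only the CYP2E1 route changed, so 0.4115 = x·0.29 + (1 − x), giving x = 0.829.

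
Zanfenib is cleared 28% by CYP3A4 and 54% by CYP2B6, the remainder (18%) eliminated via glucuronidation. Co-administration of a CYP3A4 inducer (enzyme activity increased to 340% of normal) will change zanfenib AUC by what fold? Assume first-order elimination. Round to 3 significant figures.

0.598

The CYP3A4 pathway (28% of clearance) increases to 3.4× activity: 0.28 × 3.4 = 0.952.
CYP2B6 (54%) and the residual 18% are unaffected.
New clearance relative to baseline: 0.952 + 0.54 + 0.18 = 1.672.
AUC ratio = CL_old/CL_new = 1 / 1.672 = 0.598.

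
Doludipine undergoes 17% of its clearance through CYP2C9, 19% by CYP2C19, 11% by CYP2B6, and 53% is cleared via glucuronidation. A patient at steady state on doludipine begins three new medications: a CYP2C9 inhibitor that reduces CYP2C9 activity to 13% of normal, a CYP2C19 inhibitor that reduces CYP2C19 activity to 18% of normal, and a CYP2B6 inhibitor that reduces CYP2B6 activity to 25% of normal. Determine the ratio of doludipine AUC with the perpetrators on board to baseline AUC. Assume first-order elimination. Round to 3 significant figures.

The CYP2C9 pathway (17% of clearance) drops to 0.13× activity: 0.17 × 0.13 = 0.0221.
The CYP2C19 pathway (19% of clearance) is reduced to 0.18× activity: 0.19 × 0.18 = 0.0342.
The CYP2B6 pathway (11% of clearance) is reduced to 0.25× activity: 0.11 × 0.25 = 0.0275.
Non-CYP routes (53%) are unchanged.
CL_new/CL_old = 0.0221 + 0.0342 + 0.0275 + 0.53 = 0.6138.
Net AUC ratio = 1 / 0.6138 = 1.63.

1.63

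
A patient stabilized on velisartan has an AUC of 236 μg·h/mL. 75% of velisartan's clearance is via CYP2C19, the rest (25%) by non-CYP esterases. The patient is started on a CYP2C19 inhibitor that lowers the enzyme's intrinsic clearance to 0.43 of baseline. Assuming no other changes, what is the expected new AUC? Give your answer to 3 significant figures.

The CYP2C19 pathway (75% of clearance) is reduced to 0.43× activity: 0.75 × 0.43 = 0.3225.
Non-CYP routes (25%) are unchanged.
Relative clearance = 0.3225 + 0.25 = 0.5725.
New AUC = baseline ÷ relative clearance = 236 / 0.5725 = 412 μg·h/mL.

412 μg·h/mL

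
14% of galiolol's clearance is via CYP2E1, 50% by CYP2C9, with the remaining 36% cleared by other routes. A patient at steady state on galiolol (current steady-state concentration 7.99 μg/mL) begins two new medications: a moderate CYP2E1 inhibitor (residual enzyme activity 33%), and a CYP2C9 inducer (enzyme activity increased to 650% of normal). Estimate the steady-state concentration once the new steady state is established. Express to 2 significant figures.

2.2 μg/mL

CYP2E1: 0.14 × 0.33 = 0.0462
CYP2C9: 0.5 × 6.5 = 3.25
Other: 0.36 (unchanged)
Relative clearance = 0.0462 + 3.25 + 0.36 = 3.6562.
Dividing the baseline by the relative clearance: 7.99 / 3.6562 = 2.2 μg/mL.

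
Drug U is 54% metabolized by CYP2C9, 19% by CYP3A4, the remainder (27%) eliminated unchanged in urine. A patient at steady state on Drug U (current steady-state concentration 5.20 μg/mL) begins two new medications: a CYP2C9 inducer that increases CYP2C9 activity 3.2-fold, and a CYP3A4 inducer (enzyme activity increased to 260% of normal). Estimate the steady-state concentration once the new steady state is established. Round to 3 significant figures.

The CYP2C9 pathway (54% of clearance) is boosted to 3.2× activity: 0.54 × 3.2 = 1.728.
The CYP3A4 pathway (19% of clearance) increases to 2.6× activity: 0.19 × 2.6 = 0.494.
Non-CYP routes (27%) are unchanged.
New clearance relative to baseline: 1.728 + 0.494 + 0.27 = 2.492.
New steady-state concentration = 5.20 / 2.492 = 2.09 μg/mL (concentration scales inversely with clearance).

2.09 μg/mL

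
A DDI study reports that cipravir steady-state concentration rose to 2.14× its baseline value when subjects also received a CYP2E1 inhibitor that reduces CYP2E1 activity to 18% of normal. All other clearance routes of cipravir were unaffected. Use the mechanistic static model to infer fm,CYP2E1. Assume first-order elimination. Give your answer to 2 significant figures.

Call the CYP2E1 fraction fm. After the interaction, CL_new/CL_old = fm × 0.18 + (1 − fm).
Steady-state concentration ratio = 1 / (new CL fraction), so new CL fraction = 1 / 2.14 = 0.4673.
fm × 0.18 + 1 − fm = 0.4673  ⇒  fm × (0.18 − 1) = −0.5327  ⇒  fm = 0.65.

0.65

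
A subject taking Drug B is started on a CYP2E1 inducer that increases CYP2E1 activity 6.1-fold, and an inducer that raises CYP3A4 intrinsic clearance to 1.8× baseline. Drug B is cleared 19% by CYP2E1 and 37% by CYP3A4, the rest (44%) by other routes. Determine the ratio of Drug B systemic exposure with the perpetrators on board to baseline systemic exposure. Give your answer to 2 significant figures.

The CYP2E1 pathway (19% of clearance) increases to 6.1× activity: 0.19 × 6.1 = 1.159.
The CYP3A4 pathway (37% of clearance) is boosted to 1.8× activity: 0.37 × 1.8 = 0.666.
The remaining 44% of clearance is unaffected.
Relative clearance = 1.159 + 0.666 + 0.44 = 2.265.
Net systemic exposure ratio = 1 / 2.265 = 0.44.

0.44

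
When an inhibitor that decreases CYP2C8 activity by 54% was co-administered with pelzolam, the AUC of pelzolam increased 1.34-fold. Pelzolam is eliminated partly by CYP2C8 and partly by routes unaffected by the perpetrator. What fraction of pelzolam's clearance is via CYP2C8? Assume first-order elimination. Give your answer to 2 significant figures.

Let fm be the CYP2C8 fraction. New clearance relative to baseline = fm × 0.46 + (1 − fm).
AUC ratio = 1 / (new CL fraction), so new CL fraction = 1 / 1.34 = 0.7463.
fm × 0.46 + 1 − fm = 0.7463  ⇒  fm × (0.46 − 1) = −0.2537  ⇒  fm = 0.47.

0.47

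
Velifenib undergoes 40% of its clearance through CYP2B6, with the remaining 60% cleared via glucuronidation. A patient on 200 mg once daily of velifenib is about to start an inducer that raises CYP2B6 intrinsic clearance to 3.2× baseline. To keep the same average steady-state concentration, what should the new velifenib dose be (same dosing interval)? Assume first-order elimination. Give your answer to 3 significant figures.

CYP2B6: 0.4 × 3.2 = 1.28
Other: 0.6 (unchanged)
New clearance relative to baseline: 1.28 + 0.6 = 1.88.
To maintain the same steady-state level, dose must scale with clearance: new dose = 200 × 1.88 = 376 mg.

376 mg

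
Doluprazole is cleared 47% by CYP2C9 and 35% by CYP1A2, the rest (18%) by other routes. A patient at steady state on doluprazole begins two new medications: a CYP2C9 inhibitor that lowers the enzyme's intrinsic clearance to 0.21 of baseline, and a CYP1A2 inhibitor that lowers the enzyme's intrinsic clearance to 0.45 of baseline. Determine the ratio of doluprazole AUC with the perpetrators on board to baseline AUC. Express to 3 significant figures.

2.29

The CYP2C9 pathway (47% of clearance) falls to 0.21× activity: 0.47 × 0.21 = 0.0987.
The CYP1A2 pathway (35% of clearance) drops to 0.45× activity: 0.35 × 0.45 = 0.1575.
Non-CYP routes (18%) are unchanged.
CL_new/CL_old = 0.0987 + 0.1575 + 0.18 = 0.4362.
AUC ∝ 1/CL: fold-change = 1 / 0.4362 = 2.29.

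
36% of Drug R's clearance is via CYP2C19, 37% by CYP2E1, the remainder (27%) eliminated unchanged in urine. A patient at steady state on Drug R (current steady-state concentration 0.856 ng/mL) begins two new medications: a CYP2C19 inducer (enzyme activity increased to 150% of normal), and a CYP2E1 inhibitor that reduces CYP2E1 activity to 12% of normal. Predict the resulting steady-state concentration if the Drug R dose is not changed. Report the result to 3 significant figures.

The CYP2C19 pathway (36% of clearance) increases to 1.5× activity: 0.36 × 1.5 = 0.54.
The CYP2E1 pathway (37% of clearance) drops to 0.12× activity: 0.37 × 0.12 = 0.0444.
Non-CYP routes (27%) are unchanged.
Relative clearance = 0.54 + 0.0444 + 0.27 = 0.8544.
Dividing the baseline by the relative clearance: 0.856 / 0.8544 = 1.00 ng/mL.

1.00 ng/mL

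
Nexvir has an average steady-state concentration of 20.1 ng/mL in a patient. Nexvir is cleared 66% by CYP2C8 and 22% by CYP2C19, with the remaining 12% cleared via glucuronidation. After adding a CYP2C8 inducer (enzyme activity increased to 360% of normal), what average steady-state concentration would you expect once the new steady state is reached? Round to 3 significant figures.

7.40 ng/mL

The CYP2C8 pathway (66% of clearance) is boosted to 3.6× activity: 0.66 × 3.6 = 2.376.
CYP2C19 (22%) and the residual 12% are unaffected.
Relative clearance = 2.376 + 0.22 + 0.12 = 2.716.
New average steady-state concentration = baseline ÷ relative clearance = 20.1 / 2.716 = 7.40 ng/mL.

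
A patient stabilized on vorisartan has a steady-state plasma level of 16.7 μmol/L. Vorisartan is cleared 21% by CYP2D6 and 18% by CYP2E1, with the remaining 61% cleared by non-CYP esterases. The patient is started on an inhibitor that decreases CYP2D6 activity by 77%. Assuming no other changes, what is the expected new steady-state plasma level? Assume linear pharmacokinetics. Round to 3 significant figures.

The CYP2D6 pathway (21% of clearance) drops to 0.23× activity: 0.21 × 0.23 = 0.0483.
CYP2E1 (18%) and the residual 61% are unaffected.
CL_new/CL_old = 0.0483 + 0.18 + 0.61 = 0.8383.
New steady-state plasma level = baseline ÷ relative clearance = 16.7 / 0.8383 = 19.9 μmol/L.

19.9 μmol/L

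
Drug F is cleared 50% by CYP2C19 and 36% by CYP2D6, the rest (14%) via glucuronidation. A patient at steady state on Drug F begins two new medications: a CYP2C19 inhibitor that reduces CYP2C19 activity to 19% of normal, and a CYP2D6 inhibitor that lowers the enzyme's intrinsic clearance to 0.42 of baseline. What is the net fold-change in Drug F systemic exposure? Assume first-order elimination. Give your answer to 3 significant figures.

2.59

The CYP2C19 pathway (50% of clearance) is reduced to 0.19× activity: 0.5 × 0.19 = 0.095.
The CYP2D6 pathway (36% of clearance) falls to 0.42× activity: 0.36 × 0.42 = 0.1512.
The remaining 14% of clearance is unaffected.
New clearance relative to baseline: 0.095 + 0.1512 + 0.14 = 0.3862.
Because systemic exposure varies inversely with clearance, the combined effect is 1 / 0.3862 = 2.59.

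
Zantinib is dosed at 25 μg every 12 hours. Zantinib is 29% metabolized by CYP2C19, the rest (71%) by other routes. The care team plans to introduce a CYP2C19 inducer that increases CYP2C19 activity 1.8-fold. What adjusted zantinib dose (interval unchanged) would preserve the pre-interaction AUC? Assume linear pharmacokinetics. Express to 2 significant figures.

The CYP2C19 pathway (29% of clearance) is boosted to 1.8× activity: 0.29 × 1.8 = 0.522.
The remaining 71% of clearance is unaffected.
CL_new/CL_old = 0.522 + 0.71 = 1.232.
Css,avg = (dose rate)/CL, so holding Css fixed requires dose ∝ CL: 25 × 1.232 = 31 μg.

31 μg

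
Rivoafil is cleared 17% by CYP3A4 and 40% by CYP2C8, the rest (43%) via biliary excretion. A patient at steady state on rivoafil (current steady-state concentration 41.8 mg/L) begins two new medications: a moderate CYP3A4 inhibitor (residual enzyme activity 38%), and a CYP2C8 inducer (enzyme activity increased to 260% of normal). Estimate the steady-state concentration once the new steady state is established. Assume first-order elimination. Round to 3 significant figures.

CYP3A4: 0.17 × 0.38 = 0.0646
CYP2C8: 0.4 × 2.6 = 1.04
Other: 0.43 (unchanged)
Relative clearance = 0.0646 + 1.04 + 0.43 = 1.5346.
New steady-state concentration = 41.8 / 1.5346 = 27.2 mg/L (concentration scales inversely with clearance).

27.2 mg/L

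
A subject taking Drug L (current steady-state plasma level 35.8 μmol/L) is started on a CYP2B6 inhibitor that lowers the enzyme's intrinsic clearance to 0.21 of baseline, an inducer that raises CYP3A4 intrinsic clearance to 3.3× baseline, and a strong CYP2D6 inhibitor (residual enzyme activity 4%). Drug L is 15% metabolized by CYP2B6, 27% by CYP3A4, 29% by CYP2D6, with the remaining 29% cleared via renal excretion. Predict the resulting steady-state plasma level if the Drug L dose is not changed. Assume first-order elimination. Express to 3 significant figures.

29.2 μmol/L

The CYP2B6 pathway (15% of clearance) drops to 0.21× activity: 0.15 × 0.21 = 0.0315.
The CYP3A4 pathway (27% of clearance) is boosted to 3.3× activity: 0.27 × 3.3 = 0.891.
The CYP2D6 pathway (29% of clearance) drops to 0.04× activity: 0.29 × 0.04 = 0.0116.
The remaining 29% of clearance is unaffected.
CL_new/CL_old = 0.0315 + 0.891 + 0.0116 + 0.29 = 1.2241.
Steady-state plasma level ∝ 1/CL: new value = 35.8 / 1.2241 = 29.2 μmol/L.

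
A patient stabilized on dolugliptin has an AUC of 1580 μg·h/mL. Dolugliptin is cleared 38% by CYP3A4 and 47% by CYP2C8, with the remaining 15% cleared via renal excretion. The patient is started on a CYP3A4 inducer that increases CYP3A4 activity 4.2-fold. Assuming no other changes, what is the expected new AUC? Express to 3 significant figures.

The CYP3A4 pathway (38% of clearance) increases to 4.2× activity: 0.38 × 4.2 = 1.596.
CYP2C8 (47%) and the residual 15% are unaffected.
Relative clearance = 1.596 + 0.47 + 0.15 = 2.216.
With dosing unchanged, AUC scales as 1/CL: 1580 / 2.216 = 713 μg·h/mL.

713 μg·h/mL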